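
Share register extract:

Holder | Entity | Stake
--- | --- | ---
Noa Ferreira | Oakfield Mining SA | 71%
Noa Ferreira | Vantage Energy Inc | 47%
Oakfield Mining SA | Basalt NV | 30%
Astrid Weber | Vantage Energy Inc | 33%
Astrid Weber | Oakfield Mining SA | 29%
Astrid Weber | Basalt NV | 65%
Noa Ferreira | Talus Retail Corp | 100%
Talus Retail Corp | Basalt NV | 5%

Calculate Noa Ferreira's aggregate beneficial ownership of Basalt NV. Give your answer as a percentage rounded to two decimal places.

26.30%

Noa reaches Basalt along 2 paths.
Via Oakfield: 71% × 30% = 21.3%.
Via Talus: 100% × 5% = 5%.
Total: 21.3% + 5% = 26.3%.
Rounded: 26.30%.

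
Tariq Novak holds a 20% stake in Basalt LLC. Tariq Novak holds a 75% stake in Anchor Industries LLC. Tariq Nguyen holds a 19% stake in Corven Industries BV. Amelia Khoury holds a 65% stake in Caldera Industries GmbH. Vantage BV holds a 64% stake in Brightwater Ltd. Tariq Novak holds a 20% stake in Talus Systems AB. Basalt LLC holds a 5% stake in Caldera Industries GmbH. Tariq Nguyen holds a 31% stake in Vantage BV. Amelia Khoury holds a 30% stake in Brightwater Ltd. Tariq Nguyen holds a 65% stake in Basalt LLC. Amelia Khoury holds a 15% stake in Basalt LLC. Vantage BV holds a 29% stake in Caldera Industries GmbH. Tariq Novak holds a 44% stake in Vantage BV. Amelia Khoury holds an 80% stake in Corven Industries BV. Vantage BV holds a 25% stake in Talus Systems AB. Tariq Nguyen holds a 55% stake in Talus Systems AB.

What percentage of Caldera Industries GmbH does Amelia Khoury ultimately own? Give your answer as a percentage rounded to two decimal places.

Amelia reaches Caldera along 2 paths.
Direct stake: 65% = 65%.
Via Basalt: 15% × 5% = 0.75%.
Total: 65% + 0.75% = 65.75%.

65.75%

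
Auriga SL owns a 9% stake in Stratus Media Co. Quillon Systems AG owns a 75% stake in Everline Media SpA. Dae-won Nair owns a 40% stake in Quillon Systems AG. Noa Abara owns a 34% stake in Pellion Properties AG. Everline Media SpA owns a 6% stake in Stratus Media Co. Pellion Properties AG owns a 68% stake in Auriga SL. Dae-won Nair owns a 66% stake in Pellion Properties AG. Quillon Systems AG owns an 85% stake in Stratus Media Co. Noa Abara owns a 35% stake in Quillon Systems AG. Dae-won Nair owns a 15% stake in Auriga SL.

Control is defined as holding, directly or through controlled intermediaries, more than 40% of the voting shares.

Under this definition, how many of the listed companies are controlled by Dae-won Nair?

Dae-won holds 66% of Pellion, so Dae-won controls Pellion.
Pellion and Dae-won together hold 68% + 15% = 83% of Auriga, so Dae-won controls Auriga.
No other company's threshold is met.
Dae-won controls 2 companies.

2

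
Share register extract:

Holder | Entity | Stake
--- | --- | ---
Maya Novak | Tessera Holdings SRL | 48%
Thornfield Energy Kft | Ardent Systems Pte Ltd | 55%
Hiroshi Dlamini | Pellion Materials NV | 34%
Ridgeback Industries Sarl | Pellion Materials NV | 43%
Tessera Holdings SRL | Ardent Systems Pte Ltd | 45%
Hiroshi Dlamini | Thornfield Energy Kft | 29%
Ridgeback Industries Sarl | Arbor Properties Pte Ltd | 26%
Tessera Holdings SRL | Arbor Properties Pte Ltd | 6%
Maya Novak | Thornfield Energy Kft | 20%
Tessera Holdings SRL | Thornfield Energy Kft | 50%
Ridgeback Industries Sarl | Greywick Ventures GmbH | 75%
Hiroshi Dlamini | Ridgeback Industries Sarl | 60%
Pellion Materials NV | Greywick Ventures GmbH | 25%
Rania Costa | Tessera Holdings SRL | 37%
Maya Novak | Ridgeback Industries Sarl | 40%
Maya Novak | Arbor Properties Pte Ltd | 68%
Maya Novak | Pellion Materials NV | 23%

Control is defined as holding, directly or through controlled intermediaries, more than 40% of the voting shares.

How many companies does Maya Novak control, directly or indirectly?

4

Maya holds 48% of Tessera, so Maya controls Tessera.
Maya and Tessera together hold 68% + 6% = 74% of Arbor, so Maya controls Arbor.
Tessera and Maya together hold 50% + 20% = 70% of Thornfield, so Maya controls Thornfield.
Tessera and Thornfield together hold 45% + 55% = 100% of Ardent, so Maya controls Ardent.
No other company's threshold is met.
Maya controls 4 companies.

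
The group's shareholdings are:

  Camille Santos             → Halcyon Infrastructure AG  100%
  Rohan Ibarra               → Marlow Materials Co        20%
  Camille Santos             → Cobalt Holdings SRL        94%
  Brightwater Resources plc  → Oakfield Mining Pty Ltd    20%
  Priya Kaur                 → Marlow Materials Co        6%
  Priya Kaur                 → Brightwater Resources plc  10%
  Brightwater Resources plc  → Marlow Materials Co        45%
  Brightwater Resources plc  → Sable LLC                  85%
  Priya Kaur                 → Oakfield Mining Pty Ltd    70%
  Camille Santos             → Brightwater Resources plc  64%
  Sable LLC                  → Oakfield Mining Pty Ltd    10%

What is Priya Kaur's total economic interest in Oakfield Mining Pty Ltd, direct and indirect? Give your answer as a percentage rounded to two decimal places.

72.85%

Priya reaches Oakfield along 3 paths.
Via Brightwater: 10% × 20% = 2%.
Direct stake: 70% = 70%.
Via Brightwater → Sable: 10% × 85% × 10% = 0.85%.
Total: 2% + 70% + 0.85% = 72.85%.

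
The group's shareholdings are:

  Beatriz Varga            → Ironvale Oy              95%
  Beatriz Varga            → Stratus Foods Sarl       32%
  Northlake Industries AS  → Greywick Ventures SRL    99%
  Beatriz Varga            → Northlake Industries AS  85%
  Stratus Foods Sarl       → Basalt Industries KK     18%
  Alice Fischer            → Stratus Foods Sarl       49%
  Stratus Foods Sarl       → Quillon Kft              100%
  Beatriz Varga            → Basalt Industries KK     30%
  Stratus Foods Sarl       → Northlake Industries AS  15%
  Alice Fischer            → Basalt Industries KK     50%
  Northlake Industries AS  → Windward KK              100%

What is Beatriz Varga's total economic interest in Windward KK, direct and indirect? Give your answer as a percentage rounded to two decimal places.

Beatriz reaches Windward along 2 paths.
Via Stratus → Northlake: 32% × 15% × 100% = 4.8%.
Via Northlake: 85% × 100% = 85%.
Total: 4.8% + 85% = 89.8%.
Rounded: 89.80%.

89.80%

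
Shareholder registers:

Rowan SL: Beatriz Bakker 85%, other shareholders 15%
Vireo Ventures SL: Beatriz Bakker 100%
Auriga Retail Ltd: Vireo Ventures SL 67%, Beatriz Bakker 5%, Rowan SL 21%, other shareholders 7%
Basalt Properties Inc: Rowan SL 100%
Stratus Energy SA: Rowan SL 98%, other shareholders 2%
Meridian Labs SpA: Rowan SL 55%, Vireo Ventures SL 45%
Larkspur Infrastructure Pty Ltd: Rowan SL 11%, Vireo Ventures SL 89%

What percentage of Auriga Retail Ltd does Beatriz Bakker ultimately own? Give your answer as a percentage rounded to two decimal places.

89.85%

Beatriz reaches Auriga along 3 paths.
Via Vireo: 100% × 67% = 67%.
Direct stake: 5% = 5%.
Via Rowan: 85% × 21% = 17.85%.
Total: 67% + 5% + 17.85% = 89.85%.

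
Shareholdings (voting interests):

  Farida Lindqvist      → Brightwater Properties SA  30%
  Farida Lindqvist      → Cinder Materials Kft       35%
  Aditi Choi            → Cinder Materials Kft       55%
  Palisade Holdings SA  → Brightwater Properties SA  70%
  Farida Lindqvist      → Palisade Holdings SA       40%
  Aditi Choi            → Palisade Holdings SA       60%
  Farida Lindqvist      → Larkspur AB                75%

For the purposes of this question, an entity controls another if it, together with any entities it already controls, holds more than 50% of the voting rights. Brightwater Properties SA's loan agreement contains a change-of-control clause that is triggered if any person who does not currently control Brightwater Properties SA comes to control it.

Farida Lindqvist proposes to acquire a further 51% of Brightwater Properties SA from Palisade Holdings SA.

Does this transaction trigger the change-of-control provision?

Yes

The purchase adds only to Farida's holdings (Palisade's stake shrinks), so Farida is the only person who could newly come to control Brightwater.
Farida holds 75% of Larkspur, so Farida controls Larkspur.
In Brightwater, Farida's side holds only 30%, not > 50%.
So before the transaction, Farida does not control Brightwater.
After the purchase, Farida's direct stake in Brightwater rises to 30% + 51% = 81%, and Palisade's stake falls to 19%.
Farida holds 81% of Brightwater, so Farida controls Brightwater.
Farida did not control Brightwater before and does after, so the clause is triggered.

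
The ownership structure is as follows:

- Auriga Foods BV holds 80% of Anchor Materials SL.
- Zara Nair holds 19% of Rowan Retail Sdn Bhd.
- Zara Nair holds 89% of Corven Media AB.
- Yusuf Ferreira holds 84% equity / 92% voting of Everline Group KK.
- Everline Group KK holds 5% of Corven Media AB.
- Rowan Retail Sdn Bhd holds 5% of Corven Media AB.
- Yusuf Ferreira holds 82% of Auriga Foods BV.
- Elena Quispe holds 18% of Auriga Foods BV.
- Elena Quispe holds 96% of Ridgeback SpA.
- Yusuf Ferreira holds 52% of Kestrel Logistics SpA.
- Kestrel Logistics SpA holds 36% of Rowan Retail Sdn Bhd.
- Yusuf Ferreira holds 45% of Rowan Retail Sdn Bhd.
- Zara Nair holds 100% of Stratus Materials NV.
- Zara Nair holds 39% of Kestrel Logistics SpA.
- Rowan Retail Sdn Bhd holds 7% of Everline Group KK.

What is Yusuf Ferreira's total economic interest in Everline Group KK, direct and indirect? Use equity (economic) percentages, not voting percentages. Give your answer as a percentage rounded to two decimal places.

88.46%

Yusuf reaches Everline along 3 paths.
Direct stake: 84% = 84%.
Via Rowan: 45% × 7% = 3.15%.
Via Kestrel → Rowan: 52% × 36% × 7% = 1.3104%.
Total: 84% + 3.15% + 1.3104% = 88.4604%.
Rounded: 88.46%.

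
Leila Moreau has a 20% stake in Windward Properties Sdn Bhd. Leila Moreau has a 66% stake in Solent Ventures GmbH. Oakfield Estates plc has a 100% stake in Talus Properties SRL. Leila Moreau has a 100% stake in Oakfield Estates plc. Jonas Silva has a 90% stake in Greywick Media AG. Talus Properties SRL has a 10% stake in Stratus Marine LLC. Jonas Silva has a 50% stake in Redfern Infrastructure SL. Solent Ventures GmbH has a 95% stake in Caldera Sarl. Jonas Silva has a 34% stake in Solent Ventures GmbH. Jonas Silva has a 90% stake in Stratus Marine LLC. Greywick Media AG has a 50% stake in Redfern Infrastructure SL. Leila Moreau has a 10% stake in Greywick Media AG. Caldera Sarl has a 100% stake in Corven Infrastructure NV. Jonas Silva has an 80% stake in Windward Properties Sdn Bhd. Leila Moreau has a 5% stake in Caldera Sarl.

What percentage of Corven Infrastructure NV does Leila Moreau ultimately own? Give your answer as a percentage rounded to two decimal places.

67.70%

Leila reaches Corven along 2 paths.
Via Solent → Caldera: 66% × 95% × 100% = 62.7%.
Via Caldera: 5% × 100% = 5%.
Total: 62.7% + 5% = 67.7%.
Rounded: 67.70%.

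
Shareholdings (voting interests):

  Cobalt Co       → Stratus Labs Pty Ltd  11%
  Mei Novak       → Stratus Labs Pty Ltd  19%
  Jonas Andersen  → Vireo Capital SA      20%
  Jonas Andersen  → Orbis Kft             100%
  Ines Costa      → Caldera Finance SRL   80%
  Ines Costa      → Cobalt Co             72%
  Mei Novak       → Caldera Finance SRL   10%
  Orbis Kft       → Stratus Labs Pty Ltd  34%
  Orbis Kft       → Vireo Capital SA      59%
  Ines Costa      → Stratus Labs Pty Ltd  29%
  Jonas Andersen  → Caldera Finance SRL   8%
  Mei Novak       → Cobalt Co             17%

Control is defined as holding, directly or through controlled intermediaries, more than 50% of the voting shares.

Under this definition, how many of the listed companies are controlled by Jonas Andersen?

2

Jonas holds 100% of Orbis, so Jonas controls Orbis.
Orbis and Jonas together hold 59% + 20% = 79% of Vireo, so Jonas controls Vireo.
No other company's threshold is met.
Jonas controls 2 companies.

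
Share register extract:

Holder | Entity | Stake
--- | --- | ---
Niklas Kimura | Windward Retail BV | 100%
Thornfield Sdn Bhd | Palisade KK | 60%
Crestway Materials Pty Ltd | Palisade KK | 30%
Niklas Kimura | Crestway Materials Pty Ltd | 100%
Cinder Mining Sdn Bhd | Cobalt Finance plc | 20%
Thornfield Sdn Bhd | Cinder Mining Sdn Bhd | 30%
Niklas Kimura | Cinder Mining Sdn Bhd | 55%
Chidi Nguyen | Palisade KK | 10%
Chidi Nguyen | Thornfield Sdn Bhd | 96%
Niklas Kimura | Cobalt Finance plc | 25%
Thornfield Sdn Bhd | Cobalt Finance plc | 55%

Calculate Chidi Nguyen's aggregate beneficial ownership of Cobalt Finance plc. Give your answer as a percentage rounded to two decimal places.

58.56%

Chidi reaches Cobalt along 2 paths.
Via Thornfield → Cinder: 96% × 30% × 20% = 5.76%.
Via Thornfield: 96% × 55% = 52.8%.
Total: 5.76% + 52.8% = 58.56%.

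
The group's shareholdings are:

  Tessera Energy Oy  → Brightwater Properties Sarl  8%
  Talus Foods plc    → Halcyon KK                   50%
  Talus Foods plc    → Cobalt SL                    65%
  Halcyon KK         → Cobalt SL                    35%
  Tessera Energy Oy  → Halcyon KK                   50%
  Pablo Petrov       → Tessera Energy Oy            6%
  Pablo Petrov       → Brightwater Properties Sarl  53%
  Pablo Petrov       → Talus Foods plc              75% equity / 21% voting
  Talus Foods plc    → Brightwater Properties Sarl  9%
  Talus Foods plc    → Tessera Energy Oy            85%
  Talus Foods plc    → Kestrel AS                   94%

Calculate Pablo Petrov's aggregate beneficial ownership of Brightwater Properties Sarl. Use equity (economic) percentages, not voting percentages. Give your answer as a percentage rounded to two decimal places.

Pablo reaches Brightwater along 4 paths.
Direct stake: 53% = 53%.
Via Tessera: 6% × 8% = 0.48%.
Via Talus → Tessera: 75% × 85% × 8% = 5.1%.
Via Talus: 75% × 9% = 6.75%.
Total: 53% + 0.48% + 5.1% + 6.75% = 65.33%.

65.33%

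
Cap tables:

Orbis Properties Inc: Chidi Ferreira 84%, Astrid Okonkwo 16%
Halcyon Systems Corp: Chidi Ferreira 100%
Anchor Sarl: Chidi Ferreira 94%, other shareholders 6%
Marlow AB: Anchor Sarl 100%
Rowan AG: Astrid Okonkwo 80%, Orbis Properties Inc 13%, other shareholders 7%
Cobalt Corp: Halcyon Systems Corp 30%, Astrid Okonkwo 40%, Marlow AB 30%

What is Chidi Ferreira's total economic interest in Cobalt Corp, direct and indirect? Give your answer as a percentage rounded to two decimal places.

Chidi reaches Cobalt along 2 paths.
Via Halcyon: 100% × 30% = 30%.
Via Anchor → Marlow: 94% × 100% × 30% = 28.2%.
Total: 30% + 28.2% = 58.2%.
Rounded: 58.20%.

58.20%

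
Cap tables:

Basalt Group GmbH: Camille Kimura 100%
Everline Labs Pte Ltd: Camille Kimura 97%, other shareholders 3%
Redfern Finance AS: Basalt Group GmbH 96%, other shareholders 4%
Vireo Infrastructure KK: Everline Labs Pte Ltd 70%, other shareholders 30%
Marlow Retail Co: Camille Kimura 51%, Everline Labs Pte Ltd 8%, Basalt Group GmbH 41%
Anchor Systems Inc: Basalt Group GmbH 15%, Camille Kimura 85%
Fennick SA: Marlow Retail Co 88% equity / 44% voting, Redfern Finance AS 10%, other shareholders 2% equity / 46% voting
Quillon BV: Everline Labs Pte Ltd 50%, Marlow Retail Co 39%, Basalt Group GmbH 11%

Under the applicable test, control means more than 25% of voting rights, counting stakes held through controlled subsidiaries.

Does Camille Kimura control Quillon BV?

Yes

Camille holds 100% of Basalt, so Camille controls Basalt.
Camille holds 97% of Everline, so Camille controls Everline.
Camille and Everline and Basalt together hold 51% + 8% + 41% = 100% of Marlow, so Camille controls Marlow.
Everline and Marlow and Basalt together hold 50% + 39% + 11% = 100% of Quillon, so Camille controls Quillon.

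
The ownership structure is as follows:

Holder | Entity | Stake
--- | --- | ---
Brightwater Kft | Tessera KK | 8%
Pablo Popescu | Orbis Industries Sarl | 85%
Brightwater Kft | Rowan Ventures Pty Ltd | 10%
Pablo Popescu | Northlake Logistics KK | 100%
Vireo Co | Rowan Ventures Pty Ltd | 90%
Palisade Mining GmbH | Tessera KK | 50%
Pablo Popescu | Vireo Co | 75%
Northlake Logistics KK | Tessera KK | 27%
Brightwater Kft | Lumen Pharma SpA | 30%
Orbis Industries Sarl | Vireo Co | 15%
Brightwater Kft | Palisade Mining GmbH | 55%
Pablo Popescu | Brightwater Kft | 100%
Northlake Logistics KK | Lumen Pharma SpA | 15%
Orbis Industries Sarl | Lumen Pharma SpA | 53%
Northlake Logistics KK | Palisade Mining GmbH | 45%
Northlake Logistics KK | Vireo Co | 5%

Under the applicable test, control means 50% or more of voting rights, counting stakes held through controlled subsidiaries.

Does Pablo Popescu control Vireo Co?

Pablo holds 100% of Northlake, so Pablo controls Northlake.
Pablo holds 85% of Orbis, so Pablo controls Orbis.
Northlake and Pablo and Orbis together hold 5% + 75% + 15% = 95% of Vireo, so Pablo controls Vireo.

Yes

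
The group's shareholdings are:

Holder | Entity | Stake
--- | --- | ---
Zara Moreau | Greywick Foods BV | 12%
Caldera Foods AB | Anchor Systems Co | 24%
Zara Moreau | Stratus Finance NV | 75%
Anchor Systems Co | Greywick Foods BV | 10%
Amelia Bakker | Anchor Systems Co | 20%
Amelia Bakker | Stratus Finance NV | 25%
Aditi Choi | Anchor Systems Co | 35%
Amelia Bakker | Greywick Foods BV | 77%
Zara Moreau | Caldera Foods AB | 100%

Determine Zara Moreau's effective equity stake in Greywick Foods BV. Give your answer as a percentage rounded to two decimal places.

Zara reaches Greywick along 2 paths.
Direct stake: 12% = 12%.
Via Caldera → Anchor: 100% × 24% × 10% = 2.4%.
Total: 12% + 2.4% = 14.4%.
Rounded: 14.40%.

14.40%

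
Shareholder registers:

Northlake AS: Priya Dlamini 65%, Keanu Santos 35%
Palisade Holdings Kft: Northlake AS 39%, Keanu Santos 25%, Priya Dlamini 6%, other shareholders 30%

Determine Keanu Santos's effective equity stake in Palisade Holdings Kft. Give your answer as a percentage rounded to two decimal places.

Keanu reaches Palisade along 2 paths.
Via Northlake: 35% × 39% = 13.65%.
Direct stake: 25% = 25%.
Total: 13.65% + 25% = 38.65%.

38.65%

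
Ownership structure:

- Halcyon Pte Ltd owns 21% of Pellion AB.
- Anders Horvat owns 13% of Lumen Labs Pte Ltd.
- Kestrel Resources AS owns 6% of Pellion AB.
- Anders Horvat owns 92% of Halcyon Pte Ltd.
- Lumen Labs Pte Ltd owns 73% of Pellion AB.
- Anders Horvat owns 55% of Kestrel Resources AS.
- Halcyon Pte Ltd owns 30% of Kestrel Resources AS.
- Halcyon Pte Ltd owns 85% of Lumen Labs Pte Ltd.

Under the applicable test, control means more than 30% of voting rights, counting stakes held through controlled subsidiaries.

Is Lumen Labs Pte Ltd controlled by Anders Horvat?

Anders holds 92% of Halcyon, so Anders controls Halcyon.
Halcyon and Anders together hold 85% + 13% = 98% of Lumen, so Anders controls Lumen.

Yes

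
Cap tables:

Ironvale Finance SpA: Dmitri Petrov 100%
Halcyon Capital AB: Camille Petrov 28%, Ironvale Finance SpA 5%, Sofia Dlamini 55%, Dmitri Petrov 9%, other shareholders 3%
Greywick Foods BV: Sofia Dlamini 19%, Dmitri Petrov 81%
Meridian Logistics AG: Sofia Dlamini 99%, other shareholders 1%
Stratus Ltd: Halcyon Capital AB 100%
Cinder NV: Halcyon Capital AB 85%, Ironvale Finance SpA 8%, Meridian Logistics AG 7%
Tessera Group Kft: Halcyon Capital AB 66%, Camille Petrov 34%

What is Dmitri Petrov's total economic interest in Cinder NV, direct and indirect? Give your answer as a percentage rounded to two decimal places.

19.90%

Dmitri reaches Cinder along 3 paths.
Via Ironvale → Halcyon: 100% × 5% × 85% = 4.25%.
Via Halcyon: 9% × 85% = 7.65%.
Via Ironvale: 100% × 8% = 8%.
Total: 4.25% + 7.65% + 8% = 19.9%.
Rounded: 19.90%.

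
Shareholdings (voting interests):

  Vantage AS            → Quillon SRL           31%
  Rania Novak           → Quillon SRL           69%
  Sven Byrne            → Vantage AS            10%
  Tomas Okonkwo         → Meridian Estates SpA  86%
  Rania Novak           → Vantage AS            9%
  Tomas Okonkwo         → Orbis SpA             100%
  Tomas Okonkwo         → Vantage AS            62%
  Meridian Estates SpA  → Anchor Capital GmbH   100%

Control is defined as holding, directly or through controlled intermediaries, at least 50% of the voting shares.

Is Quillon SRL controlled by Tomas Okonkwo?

Tomas holds 86% of Meridian, so Tomas controls Meridian.
Tomas holds 62% of Vantage, so Tomas controls Vantage.
Tomas holds 100% of Orbis, so Tomas controls Orbis.
Meridian holds 100% of Anchor, so Tomas controls Anchor.
In Quillon, Tomas's side holds only 31%, not ≥ 50%.
So Tomas does not control Quillon.

No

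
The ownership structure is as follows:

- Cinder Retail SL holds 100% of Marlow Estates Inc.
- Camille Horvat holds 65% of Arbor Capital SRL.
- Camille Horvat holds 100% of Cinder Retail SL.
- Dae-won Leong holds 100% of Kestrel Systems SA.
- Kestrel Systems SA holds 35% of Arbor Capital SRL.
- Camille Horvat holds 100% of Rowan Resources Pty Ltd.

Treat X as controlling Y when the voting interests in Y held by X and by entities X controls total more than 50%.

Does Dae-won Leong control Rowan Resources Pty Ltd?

No

Dae-won holds 100% of Kestrel, so Dae-won controls Kestrel.
Neither Dae-won nor any entity Dae-won controls holds any voting interest in Rowan.
So Dae-won does not control Rowan.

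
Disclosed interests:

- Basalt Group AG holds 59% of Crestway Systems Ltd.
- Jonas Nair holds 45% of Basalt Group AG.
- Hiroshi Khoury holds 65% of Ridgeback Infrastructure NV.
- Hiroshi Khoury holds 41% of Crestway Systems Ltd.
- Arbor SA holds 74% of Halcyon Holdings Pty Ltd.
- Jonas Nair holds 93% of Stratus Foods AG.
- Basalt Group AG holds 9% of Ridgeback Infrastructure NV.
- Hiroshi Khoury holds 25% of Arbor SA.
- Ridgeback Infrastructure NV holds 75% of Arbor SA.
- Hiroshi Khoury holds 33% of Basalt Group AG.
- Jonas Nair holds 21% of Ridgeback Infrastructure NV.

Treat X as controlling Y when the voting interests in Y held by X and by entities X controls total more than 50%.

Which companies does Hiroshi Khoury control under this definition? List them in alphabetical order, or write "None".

Hiroshi holds 65% of Ridgeback, so Hiroshi controls Ridgeback.
Ridgeback and Hiroshi together hold 75% + 25% = 100% of Arbor, so Hiroshi controls Arbor.
Arbor holds 74% of Halcyon, so Hiroshi controls Halcyon.
No other company's threshold is met.

Arbor SA, Halcyon Holdings Pty Ltd, Ridgeback Infrastructure NV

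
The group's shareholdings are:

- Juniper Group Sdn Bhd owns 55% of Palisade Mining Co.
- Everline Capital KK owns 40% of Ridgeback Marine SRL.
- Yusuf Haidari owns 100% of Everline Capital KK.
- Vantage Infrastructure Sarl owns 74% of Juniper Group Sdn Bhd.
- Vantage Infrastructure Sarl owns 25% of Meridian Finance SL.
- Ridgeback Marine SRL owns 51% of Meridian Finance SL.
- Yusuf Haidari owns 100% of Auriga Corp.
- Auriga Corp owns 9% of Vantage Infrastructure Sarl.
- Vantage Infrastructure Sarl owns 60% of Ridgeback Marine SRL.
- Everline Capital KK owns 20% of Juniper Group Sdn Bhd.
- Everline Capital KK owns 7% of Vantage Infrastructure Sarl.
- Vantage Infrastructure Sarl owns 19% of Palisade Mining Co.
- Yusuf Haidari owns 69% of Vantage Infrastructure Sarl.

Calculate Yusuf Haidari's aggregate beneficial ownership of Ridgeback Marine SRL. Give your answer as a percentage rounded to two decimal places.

91.00%

Yusuf reaches Ridgeback along 4 paths.
Via Vantage: 69% × 60% = 41.4%.
Via Everline → Vantage: 100% × 7% × 60% = 4.2%.
Via Auriga → Vantage: 100% × 9% × 60% = 5.4%.
Via Everline: 100% × 40% = 40%.
Total: 41.4% + 4.2% + 5.4% + 40% = 91%.
Rounded: 91.00%.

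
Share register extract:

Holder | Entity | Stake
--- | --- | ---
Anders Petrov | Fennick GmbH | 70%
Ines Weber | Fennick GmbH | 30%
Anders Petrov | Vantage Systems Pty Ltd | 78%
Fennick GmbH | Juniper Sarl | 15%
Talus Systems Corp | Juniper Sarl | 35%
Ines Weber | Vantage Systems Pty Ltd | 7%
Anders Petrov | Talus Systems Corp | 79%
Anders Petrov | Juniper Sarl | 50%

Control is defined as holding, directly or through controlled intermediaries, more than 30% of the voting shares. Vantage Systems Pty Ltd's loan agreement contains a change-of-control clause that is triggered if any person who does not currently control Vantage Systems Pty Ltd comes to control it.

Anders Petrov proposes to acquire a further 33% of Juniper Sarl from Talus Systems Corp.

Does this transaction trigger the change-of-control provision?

No

The purchase adds only to Anders's holdings (Talus's stake shrinks), so Anders is the only person who could newly come to control Vantage.
Anders holds 78% of Vantage, so Anders controls Vantage.
So Anders already controls Vantage before the transaction.
After the purchase, Anders's direct stake in Juniper rises to 50% + 33% = 83%, and Talus's stake falls to 2%.
Anders controlled Vantage already, so this is not a new person acquiring control; every other person's position is unchanged or reduced.
No new person acquires control, so the clause is not triggered.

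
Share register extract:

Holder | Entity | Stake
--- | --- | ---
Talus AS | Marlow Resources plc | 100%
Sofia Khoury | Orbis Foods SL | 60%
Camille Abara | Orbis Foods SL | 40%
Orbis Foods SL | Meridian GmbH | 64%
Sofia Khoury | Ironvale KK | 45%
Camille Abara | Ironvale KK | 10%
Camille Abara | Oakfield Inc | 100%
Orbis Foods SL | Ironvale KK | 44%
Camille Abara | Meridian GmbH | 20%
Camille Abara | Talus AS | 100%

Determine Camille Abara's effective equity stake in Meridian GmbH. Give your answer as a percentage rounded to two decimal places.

45.60%

Camille reaches Meridian along 2 paths.
Direct stake: 20% = 20%.
Via Orbis: 40% × 64% = 25.6%.
Total: 20% + 25.6% = 45.6%.
Rounded: 45.60%.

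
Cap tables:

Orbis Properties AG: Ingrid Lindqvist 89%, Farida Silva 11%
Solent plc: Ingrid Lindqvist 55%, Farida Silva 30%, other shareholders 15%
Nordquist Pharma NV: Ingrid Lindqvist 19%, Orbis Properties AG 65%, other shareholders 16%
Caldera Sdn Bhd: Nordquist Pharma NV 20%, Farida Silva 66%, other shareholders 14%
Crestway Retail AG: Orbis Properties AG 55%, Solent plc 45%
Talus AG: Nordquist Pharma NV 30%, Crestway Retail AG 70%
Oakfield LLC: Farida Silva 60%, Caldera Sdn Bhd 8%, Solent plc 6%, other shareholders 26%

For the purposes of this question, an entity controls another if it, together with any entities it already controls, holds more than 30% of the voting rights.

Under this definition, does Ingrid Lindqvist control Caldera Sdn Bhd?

Ingrid holds 89% of Orbis, so Ingrid controls Orbis.
Ingrid holds 55% of Solent, so Ingrid controls Solent.
Ingrid and Orbis together hold 19% + 65% = 84% of Nordquist, so Ingrid controls Nordquist.
Orbis and Solent together hold 55% + 45% = 100% of Crestway, so Ingrid controls Crestway.
Nordquist and Crestway together hold 30% + 70% = 100% of Talus, so Ingrid controls Talus.
In Caldera, Ingrid's side holds only 20%, not > 30%.
So Ingrid does not control Caldera.

No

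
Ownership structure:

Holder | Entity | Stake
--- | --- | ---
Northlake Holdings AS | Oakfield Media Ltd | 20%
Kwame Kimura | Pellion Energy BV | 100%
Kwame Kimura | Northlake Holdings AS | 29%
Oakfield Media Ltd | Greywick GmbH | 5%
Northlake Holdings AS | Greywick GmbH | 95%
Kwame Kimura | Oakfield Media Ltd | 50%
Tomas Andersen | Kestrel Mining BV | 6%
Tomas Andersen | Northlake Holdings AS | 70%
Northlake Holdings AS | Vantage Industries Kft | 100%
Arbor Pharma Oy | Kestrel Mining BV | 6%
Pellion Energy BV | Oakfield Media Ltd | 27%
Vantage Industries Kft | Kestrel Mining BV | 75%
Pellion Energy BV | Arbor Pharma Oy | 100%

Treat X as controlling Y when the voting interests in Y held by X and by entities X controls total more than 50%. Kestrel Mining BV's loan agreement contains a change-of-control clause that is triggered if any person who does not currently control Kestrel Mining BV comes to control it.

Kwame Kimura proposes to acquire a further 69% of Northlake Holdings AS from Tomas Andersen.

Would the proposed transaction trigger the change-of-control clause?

The purchase adds only to Kwame's holdings (Tomas's stake shrinks), so Kwame is the only person who could newly come to control Kestrel.
Kwame holds 100% of Pellion, so Kwame controls Pellion.
Kwame and Pellion together hold 50% + 27% = 77% of Oakfield, so Kwame controls Oakfield.
Pellion holds 100% of Arbor, so Kwame controls Arbor.
In Kestrel, Kwame's side holds only 6%, not > 50%.
So before the transaction, Kwame does not control Kestrel.
After the purchase, Kwame's direct stake in Northlake rises to 29% + 69% = 98%, and Tomas's stake falls to 1%.
Kwame holds 98% of Northlake, so Kwame controls Northlake.
Northlake holds 100% of Vantage, so Kwame controls Vantage.
Arbor and Vantage together hold 6% + 75% = 81% of Kestrel, so Kwame controls Kestrel.
Kwame did not control Kestrel before and does after, so the clause is triggered.

Yes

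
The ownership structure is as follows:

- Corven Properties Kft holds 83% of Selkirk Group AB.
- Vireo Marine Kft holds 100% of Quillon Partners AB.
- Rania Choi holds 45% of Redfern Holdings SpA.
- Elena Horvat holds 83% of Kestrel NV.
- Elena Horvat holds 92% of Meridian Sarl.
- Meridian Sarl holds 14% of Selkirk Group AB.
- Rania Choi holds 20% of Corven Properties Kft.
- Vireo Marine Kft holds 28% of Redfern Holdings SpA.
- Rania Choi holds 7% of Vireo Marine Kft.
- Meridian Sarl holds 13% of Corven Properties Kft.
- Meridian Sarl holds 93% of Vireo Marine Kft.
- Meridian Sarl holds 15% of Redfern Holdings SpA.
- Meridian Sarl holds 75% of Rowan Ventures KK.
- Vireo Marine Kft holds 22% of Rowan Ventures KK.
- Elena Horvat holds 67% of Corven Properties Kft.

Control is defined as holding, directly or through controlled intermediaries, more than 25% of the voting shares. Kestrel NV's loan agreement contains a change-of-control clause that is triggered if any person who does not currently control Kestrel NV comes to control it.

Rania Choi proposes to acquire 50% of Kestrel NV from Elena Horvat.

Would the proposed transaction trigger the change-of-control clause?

Yes

The purchase adds only to Rania's holdings (Elena's stake shrinks), so Rania is the only person who could newly come to control Kestrel.
Rania holds 45% of Redfern, so Rania controls Redfern.
Neither Rania nor any entity Rania controls holds any voting interest in Kestrel.
So before the transaction, Rania does not control Kestrel.
After the purchase, Rania holds 50% of Kestrel directly, and Elena's stake falls to 33%.
Rania holds 50% of Kestrel, so Rania controls Kestrel.
Rania did not control Kestrel before and does after, so the clause is triggered.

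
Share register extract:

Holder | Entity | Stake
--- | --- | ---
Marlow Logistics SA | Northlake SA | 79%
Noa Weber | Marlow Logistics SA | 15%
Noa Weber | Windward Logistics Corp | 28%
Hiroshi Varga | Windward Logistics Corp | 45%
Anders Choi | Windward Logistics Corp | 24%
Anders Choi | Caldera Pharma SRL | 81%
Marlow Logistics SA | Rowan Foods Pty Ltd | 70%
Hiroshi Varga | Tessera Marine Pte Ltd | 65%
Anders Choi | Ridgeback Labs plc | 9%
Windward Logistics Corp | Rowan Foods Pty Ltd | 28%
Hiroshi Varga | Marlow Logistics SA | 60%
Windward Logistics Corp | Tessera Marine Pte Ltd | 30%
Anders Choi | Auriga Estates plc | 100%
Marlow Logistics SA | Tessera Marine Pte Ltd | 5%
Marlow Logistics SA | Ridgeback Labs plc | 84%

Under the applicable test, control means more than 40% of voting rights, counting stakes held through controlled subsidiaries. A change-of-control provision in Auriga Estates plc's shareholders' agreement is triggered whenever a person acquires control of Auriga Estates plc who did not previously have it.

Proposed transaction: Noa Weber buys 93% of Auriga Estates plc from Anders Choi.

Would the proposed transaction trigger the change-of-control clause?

The purchase adds only to Noa's holdings (Anders's stake shrinks), so Noa is the only person who could newly come to control Auriga.
Noa's largest direct stake is 28% in Windward, which does not meet the threshold, so Noa controls no company.
Neither Noa nor any entity Noa controls holds any voting interest in Auriga.
So before the transaction, Noa does not control Auriga.
After the purchase, Noa holds 93% of Auriga directly, and Anders's stake falls to 7%.
Noa holds 93% of Auriga, so Noa controls Auriga.
Noa did not control Auriga before and does after, so the clause is triggered.

Yes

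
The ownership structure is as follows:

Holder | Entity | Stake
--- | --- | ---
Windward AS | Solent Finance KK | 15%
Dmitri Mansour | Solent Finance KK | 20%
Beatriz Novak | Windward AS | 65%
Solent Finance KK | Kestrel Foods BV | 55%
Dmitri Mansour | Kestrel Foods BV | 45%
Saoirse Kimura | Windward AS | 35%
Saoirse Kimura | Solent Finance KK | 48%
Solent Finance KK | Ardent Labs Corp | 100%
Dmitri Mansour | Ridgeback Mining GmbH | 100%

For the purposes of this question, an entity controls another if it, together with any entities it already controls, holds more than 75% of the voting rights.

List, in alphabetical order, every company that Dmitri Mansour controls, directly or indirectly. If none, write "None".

Ridgeback Mining GmbH

Dmitri holds 100% of Ridgeback, so Dmitri controls Ridgeback.
No other company's threshold is met.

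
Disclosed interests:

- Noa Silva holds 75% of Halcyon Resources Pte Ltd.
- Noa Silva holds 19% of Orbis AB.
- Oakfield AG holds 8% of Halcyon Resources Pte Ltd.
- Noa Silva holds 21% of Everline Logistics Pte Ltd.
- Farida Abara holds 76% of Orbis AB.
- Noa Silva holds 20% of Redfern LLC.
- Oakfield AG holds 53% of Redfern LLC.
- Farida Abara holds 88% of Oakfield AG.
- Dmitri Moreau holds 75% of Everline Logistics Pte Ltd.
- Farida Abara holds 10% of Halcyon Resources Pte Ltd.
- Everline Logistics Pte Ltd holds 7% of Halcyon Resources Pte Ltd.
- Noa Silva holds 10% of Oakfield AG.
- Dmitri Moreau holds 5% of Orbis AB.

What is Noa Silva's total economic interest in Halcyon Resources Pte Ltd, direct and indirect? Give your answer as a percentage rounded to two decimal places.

77.27%

Noa reaches Halcyon along 3 paths.
Direct stake: 75% = 75%.
Via Oakfield: 10% × 8% = 0.8%.
Via Everline: 21% × 7% = 1.47%.
Total: 75% + 0.8% + 1.47% = 77.27%.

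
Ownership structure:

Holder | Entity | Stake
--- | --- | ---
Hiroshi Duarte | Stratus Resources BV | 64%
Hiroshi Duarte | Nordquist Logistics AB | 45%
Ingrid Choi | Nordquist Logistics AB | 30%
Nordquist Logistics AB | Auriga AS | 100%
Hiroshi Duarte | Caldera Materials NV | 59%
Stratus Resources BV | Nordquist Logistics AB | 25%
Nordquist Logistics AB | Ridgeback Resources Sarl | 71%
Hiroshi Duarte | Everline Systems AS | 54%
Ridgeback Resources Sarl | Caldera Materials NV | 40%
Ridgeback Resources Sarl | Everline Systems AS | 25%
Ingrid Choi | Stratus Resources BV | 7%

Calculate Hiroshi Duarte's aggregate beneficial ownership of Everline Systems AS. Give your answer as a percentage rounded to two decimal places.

Hiroshi reaches Everline along 3 paths.
Via Stratus → Nordquist → Ridgeback: 64% × 25% × 71% × 25% = 2.84%.
Via Nordquist → Ridgeback: 45% × 71% × 25% = 7.9875%.
Direct stake: 54% = 54%.
Total: 2.84% + 7.9875% + 54% = 64.8275%.
Rounded: 64.83%.

64.83%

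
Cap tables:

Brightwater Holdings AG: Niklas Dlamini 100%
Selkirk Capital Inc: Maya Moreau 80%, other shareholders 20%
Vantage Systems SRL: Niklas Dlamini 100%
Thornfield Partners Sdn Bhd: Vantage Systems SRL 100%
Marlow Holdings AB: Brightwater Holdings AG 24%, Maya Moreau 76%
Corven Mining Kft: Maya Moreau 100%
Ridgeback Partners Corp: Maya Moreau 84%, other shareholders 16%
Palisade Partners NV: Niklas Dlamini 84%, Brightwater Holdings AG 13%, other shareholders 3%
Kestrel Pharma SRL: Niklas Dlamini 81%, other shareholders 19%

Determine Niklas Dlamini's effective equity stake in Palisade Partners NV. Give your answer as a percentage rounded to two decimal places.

Niklas reaches Palisade along 2 paths.
Direct stake: 84% = 84%.
Via Brightwater: 100% × 13% = 13%.
Total: 84% + 13% = 97%.
Rounded: 97.00%.

97.00%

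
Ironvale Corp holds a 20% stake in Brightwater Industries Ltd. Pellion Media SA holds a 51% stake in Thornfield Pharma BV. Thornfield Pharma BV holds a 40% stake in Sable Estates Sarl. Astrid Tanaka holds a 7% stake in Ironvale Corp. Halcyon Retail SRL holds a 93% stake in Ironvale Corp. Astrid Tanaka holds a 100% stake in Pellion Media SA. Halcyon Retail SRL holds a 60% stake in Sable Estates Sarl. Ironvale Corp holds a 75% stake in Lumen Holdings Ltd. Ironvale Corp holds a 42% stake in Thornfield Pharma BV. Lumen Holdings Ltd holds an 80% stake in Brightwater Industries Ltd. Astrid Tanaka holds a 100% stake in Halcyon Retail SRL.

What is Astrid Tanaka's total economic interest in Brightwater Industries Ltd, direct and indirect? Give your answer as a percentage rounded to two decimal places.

Astrid reaches Brightwater along 4 paths.
Via Ironvale: 7% × 20% = 1.4%.
Via Halcyon → Ironvale: 100% × 93% × 20% = 18.6%.
Via Ironvale → Lumen: 7% × 75% × 80% = 4.2%.
Via Halcyon → Ironvale → Lumen: 100% × 93% × 75% × 80% = 55.8%.
Total: 1.4% + 18.6% + 4.2% + 55.8% = 80%.
Rounded: 80.00%.

80.00%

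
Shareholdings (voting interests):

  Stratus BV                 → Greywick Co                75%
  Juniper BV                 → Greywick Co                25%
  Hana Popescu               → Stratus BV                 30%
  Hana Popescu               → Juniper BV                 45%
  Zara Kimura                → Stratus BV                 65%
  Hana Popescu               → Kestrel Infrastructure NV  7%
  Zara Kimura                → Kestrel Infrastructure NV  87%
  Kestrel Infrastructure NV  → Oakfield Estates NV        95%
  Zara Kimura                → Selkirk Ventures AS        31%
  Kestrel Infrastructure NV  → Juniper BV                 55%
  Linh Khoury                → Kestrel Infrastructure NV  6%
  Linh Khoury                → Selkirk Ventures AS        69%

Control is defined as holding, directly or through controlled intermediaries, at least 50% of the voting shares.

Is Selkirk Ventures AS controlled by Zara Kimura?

No

Zara holds 87% of Kestrel, so Zara controls Kestrel.
Kestrel holds 55% of Juniper, so Zara controls Juniper.
Zara holds 65% of Stratus, so Zara controls Stratus.
Juniper and Stratus together hold 25% + 75% = 100% of Greywick, so Zara controls Greywick.
Kestrel holds 95% of Oakfield, so Zara controls Oakfield.
In Selkirk, Zara's side holds only 31%, not ≥ 50%.
So Zara does not control Selkirk.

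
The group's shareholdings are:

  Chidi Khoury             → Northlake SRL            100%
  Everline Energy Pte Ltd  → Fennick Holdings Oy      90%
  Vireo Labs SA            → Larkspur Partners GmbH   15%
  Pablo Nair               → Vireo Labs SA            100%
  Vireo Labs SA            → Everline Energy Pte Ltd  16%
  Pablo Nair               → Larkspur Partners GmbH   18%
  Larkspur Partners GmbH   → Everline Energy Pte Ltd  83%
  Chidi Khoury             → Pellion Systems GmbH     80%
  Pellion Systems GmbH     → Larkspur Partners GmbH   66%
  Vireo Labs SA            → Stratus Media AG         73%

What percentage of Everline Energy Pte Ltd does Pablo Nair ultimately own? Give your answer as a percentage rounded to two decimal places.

43.39%

Pablo reaches Everline along 3 paths.
Via Larkspur: 18% × 83% = 14.94%.
Via Vireo → Larkspur: 100% × 15% × 83% = 12.45%.
Via Vireo: 100% × 16% = 16%.
Total: 14.94% + 12.45% + 16% = 43.39%.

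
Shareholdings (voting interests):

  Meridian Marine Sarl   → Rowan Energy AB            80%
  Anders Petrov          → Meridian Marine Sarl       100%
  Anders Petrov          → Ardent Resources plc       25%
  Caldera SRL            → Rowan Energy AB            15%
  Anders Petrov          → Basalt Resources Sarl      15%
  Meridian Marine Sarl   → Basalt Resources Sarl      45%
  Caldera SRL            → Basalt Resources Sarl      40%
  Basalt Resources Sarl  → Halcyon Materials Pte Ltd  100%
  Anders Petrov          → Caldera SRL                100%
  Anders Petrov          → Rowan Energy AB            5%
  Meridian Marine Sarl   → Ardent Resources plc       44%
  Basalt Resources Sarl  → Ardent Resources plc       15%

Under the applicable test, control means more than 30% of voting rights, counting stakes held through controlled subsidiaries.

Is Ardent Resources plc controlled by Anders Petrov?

Anders holds 100% of Caldera, so Anders controls Caldera.
Anders holds 100% of Meridian, so Anders controls Meridian.
Anders and Caldera and Meridian together hold 15% + 40% + 45% = 100% of Basalt, so Anders controls Basalt.
Basalt and Meridian and Anders together hold 15% + 44% + 25% = 84% of Ardent, so Anders controls Ardent.

Yes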